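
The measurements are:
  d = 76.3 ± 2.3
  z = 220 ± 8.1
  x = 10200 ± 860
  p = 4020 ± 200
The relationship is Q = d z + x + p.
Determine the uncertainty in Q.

Let w = d·z = 16800. δw/w = √((1·δd/d)² + (1·δz/z)²) = √(0.000909 + 0.00136) = 0.0476, so δw = 799.
Q = w + x + p: δQ = √(δw² + δx² + δp²) = √(6.38e+05 + 7.4e+05 + 40000) = 1190

1190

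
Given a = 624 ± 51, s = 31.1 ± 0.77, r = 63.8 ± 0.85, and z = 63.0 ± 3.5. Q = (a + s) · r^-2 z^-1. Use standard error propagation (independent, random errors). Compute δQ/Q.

Let u = a + s = 655. δu = √(δa² + δs²) = √(2600 + 0.593) = 51.0, so δu/u = 0.0779.
Q is then a monomial in u, r, z:
δQ/Q = √((δu/u)² + (-2·δr/r)² + (-1·δz/z)²) = √(0.00606 + 0.000710 + 0.00309) = 0.0993

0.0993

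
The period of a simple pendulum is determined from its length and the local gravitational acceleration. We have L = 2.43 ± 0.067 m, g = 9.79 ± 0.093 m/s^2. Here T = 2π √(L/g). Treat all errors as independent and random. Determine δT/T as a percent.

1.46%

T is a product of powers, so relative uncertainties combine in quadrature:
  (½·δL/L)² = (0.5×0.0276)² = 0.000190;  (−½·δg/g)² = (-0.5×0.00950)² = 2.26e-05
δT/T = √(0.000213) = 0.0146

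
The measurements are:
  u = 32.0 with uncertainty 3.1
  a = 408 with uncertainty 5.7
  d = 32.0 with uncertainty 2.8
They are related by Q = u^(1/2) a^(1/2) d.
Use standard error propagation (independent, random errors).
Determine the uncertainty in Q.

Products/powers → add relative errors in quadrature, weighted by exponent:
  (½·δu/u)² = (0.5×0.0969)² = 0.00235;  (½·δa/a)² = (0.5×0.0140)² = 4.88e-05;  (1·δd/d)² = (1×0.0875)² = 0.00766
δQ/Q = √(0.0101) = 0.100
Q = 3660, so δQ = 0.100 × 3660 = 367.

367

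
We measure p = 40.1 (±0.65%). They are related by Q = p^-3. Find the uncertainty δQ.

3.02e-07

Q ∝ p^-3, so δQ/Q = |-3| · δp/p = 3 × 0.00650 = 0.0195.
Q = 1.55e-05, so δQ = 0.0195 × 1.55e-05 = 3.02e-07.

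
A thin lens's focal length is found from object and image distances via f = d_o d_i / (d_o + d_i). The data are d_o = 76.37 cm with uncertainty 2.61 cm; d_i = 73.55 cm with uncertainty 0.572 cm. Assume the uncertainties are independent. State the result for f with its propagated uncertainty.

∂f/∂d_o = (d_i/(d_o+d_i))² = 0.241;  ∂f/∂d_i = (d_o/(d_o+d_i))² = 0.259
δf = √((∂f/∂d_o · δd_o)² + (∂f/∂d_i · δd_i)²) = √(0.395 + 0.0220) = 0.645 cm
f = 37.47 cm.

37.47 ± 0.645 cm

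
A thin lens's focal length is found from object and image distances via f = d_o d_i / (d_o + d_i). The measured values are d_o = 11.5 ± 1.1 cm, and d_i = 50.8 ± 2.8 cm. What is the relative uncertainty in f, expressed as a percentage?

7.87%

∂f/∂d_o = (d_i/(d_o+d_i))² = 0.665;  ∂f/∂d_i = (d_o/(d_o+d_i))² = 0.0341
δf = √((∂f/∂d_o · δd_o)² + (∂f/∂d_i · δd_i)²) = √(0.535 + 0.00910) = 0.738 cm
f = 9.38 cm, so δf/f = 0.738/9.38 = 0.0787.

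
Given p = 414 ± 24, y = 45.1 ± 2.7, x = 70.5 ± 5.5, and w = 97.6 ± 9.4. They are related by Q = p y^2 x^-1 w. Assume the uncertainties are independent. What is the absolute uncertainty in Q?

2.12e+05

Q is a product of powers, so relative uncertainties combine in quadrature:
  (1·δp/p)² = (1×0.0580)² = 0.00336;  (2·δy/y)² = (2×0.0599)² = 0.0143;  (-1·δx/x)² = (-1×0.0780)² = 0.00609;  (1·δw/w)² = (1×0.0963)² = 0.00928
δQ/Q = √(0.0331) = 0.182
Q = 1.17e+06, so δQ = 0.182 × 1.17e+06 = 2.12e+05.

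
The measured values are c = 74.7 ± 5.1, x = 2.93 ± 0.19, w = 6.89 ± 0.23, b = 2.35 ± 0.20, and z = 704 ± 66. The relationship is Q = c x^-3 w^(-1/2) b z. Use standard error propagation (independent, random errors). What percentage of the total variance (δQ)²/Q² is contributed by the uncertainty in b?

12.3%

(δQ/Q)² = (1·δc/c)² + (-3·δx/x)² + (−½·δw/w)² + (1·δb/b)² + (1·δz/z)²
  c term: (1×0.0683)² = 0.00466
  x term: (-3×0.0648)² = 0.0378
  w term: (-0.5×0.0334)² = 0.000279
  b term: (1×0.0851)² = 0.00724
  z term: (1×0.0938)² = 0.00879
Total = 0.0588. Share from b = 0.00724/0.0588 = 0.123.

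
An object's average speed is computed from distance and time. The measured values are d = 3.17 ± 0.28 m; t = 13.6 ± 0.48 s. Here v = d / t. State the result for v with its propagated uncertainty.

0.233 ± 0.0222 m/s

Relative error in a monomial: (δv/v)² = Σ (nᵢ · δxᵢ/xᵢ)².
  (1·δd/d)² = (1×0.0883)² = 0.00780;  (-1·δt/t)² = (-1×0.0353)² = 0.00125
δv/v = √(0.00905) = 0.0951
v = 0.233 m/s, so δv = 0.0951 × 0.233 = 0.0222 m/s.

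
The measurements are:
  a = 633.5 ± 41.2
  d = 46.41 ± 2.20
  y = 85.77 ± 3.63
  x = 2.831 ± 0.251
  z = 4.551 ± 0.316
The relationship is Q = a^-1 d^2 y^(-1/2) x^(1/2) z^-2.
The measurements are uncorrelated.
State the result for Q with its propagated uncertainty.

Relative error in a monomial: (δQ/Q)² = Σ (nᵢ · δxᵢ/xᵢ)².
  (-1·δa/a)² = (-1×0.0650)² = 0.00423;  (2·δd/d)² = (2×0.0474)² = 0.00899;  (−½·δy/y)² = (-0.5×0.0423)² = 0.000448;  (½·δx/x)² = (0.5×0.0887)² = 0.00197;  (-2·δz/z)² = (-2×0.0694)² = 0.0193
δQ/Q = √(0.0349) = 0.187
Q = 0.02982, so δQ = 0.187 × 0.02982 = 0.00557.

0.02982 ± 0.00557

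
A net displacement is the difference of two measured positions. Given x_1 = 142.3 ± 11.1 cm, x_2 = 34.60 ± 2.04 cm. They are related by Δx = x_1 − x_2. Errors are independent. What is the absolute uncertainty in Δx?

11.3 cm

Each term contributes (cᵢ δxᵢ)² to (δΔx)²:
  (δx_1)² = 123;  (δx_2)² = 4.16
δΔx = √(127) = 11.3 cm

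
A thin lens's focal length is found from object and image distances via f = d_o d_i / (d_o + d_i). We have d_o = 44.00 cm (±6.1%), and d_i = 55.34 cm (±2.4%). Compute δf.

∂f/∂d_o = (d_i/(d_o+d_i))² = 0.310;  ∂f/∂d_i = (d_o/(d_o+d_i))² = 0.196
δf = √((∂f/∂d_o · δd_o)² + (∂f/∂d_i · δd_i)²) = √(0.694 + 0.0679) = 0.873 cm

0.873 cm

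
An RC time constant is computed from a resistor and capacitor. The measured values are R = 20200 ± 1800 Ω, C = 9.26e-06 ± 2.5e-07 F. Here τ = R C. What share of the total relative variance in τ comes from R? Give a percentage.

(δτ/τ)² = (1·δR/R)² + (1·δC/C)²
  R term: (1×0.0891)² = 0.00794
  C term: (1×0.0270)² = 0.000729
Total = 0.00867. Share from R = 0.00794/0.00867 = 0.916.

91.6%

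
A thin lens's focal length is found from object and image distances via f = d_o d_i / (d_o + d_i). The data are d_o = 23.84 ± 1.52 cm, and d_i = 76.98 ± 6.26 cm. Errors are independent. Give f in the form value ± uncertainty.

∂f/∂d_o = (d_i/(d_o+d_i))² = 0.583;  ∂f/∂d_i = (d_o/(d_o+d_i))² = 0.0559
δf = √((∂f/∂d_o · δd_o)² + (∂f/∂d_i · δd_i)²) = √(0.785 + 0.123) = 0.953 cm
f = 18.20 cm.

18.20 ± 0.953 cm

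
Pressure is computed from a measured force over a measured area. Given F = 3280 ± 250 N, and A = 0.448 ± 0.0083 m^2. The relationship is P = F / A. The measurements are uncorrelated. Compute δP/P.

For a monomial P ∝ F, A^-1, fractional errors add in quadrature:
  (1·δF/F)² = (1×0.0762)² = 0.00581;  (-1·δA/A)² = (-1×0.0185)² = 0.000343
δP/P = √(0.00615) = 0.0784

0.0784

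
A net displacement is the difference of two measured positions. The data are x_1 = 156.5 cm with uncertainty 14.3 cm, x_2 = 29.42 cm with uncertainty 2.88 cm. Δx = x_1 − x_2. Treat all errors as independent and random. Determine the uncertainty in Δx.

14.6 cm

Each term contributes (cᵢ δxᵢ)² to (δΔx)²:
  (δx_1)² = 204;  (δx_2)² = 8.29
δΔx = √(213) = 14.6 cm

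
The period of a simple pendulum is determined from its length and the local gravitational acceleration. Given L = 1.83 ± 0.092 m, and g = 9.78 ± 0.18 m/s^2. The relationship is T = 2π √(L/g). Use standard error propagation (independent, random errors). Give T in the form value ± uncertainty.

Relative error in a monomial: (δT/T)² = Σ (nᵢ · δxᵢ/xᵢ)².
  (½·δL/L)² = (0.5×0.0503)² = 0.000632;  (−½·δg/g)² = (-0.5×0.0184)² = 8.47e-05
δT/T = √(0.000717) = 0.0268
T = 2.72 s, so δT = 0.0268 × 2.72 = 0.0728 s.

2.72 ± 0.0728 s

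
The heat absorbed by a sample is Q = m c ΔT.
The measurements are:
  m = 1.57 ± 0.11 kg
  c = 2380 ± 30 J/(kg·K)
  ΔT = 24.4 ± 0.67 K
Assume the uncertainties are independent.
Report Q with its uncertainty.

Each factor contributes (exponent × relative error)² to (δQ/Q)²:
  (1·δm/m)² = (1×0.0701)² = 0.00491;  (1·δc/c)² = (1×0.0126)² = 0.000159;  (1·δΔT/ΔT)² = (1×0.0275)² = 0.000754
δQ/Q = √(0.00582) = 0.0763
Q = 91200 J, so δQ = 0.0763 × 91200 = 6960 J.

91200 ± 6960 J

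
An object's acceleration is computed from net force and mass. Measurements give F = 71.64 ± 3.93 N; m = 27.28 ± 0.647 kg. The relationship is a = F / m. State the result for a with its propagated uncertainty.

2.626 ± 0.157 m/s^2

a is a product of powers, so relative uncertainties combine in quadrature:
  (1·δF/F)² = (1×0.0549)² = 0.00301;  (-1·δm/m)² = (-1×0.0237)² = 0.000562
δa/a = √(0.00357) = 0.0598
a = 2.626 m/s^2, so δa = 0.0598 × 2.626 = 0.157 m/s^2.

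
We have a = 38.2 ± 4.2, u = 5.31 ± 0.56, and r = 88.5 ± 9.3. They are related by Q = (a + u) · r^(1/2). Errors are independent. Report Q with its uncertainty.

Let w = a + u = 43.5. δw = √(δa² + δu²) = √(17.6 + 0.314) = 4.24, so δw/w = 0.0974.
Q is then a monomial in w, r:
δQ/Q = √((δw/w)² + (½·δr/r)²) = √(0.00948 + 0.00276) = 0.111
Q = 409, so δQ = 0.111 × 409 = 45.3.

409 ± 45.3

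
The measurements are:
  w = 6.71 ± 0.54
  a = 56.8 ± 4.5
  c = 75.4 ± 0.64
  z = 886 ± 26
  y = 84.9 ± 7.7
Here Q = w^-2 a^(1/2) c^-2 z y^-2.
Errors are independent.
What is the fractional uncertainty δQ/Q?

Q is a product of powers, so relative uncertainties combine in quadrature:
  (-2·δw/w)² = (-2×0.0805)² = 0.0259;  (½·δa/a)² = (0.5×0.0792)² = 0.00157;  (-2·δc/c)² = (-2×0.00849)² = 0.000288;  (1·δz/z)² = (1×0.0293)² = 0.000861;  (-2·δy/y)² = (-2×0.0907)² = 0.0329
δQ/Q = √(0.0615) = 0.248

0.248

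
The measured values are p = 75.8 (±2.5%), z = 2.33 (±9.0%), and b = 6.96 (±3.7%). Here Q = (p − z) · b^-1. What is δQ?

0.477

Let u = p − z = 73.5. δu = √(δp² + δz²) = √(3.59 + 0.0440) = 1.91, so δu/u = 0.0260.
Q is then a monomial in u, b:
δQ/Q = √((δu/u)² + (-1·δb/b)²) = √(0.000673 + 0.00137) = 0.0452
Q = 10.6, so δQ = 0.0452 × 10.6 = 0.477.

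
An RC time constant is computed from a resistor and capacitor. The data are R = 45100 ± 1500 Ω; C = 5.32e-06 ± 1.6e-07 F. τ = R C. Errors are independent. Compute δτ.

Since τ is a product/quotient, work with relative uncertainties:
  (1·δR/R)² = (1×0.0333)² = 0.00111;  (1·δC/C)² = (1×0.0301)² = 0.000905
δτ/τ = √(0.00201) = 0.0448
τ = 0.240 s, so δτ = 0.0448 × 0.240 = 0.0108 s.

0.0108 s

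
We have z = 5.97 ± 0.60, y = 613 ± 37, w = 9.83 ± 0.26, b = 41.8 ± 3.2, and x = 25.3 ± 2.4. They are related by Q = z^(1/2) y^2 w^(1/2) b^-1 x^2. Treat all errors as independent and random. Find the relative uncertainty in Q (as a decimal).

0.243

Since Q is a product/quotient, work with relative uncertainties:
  (½·δz/z)² = (0.5×0.101)² = 0.00253;  (2·δy/y)² = (2×0.0604)² = 0.0146;  (½·δw/w)² = (0.5×0.0264)² = 0.000175;  (-1·δb/b)² = (-1×0.0766)² = 0.00586;  (2·δx/x)² = (2×0.0949)² = 0.0360
δQ/Q = √(0.0591) = 0.243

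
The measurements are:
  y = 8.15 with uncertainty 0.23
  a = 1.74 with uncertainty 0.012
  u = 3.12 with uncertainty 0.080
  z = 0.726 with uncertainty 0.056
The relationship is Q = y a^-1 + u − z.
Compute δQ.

0.167

Let p = y·a^-1 = 4.68. δp/p = √((1·δy/y)² + (-1·δa/a)²) = √(0.000796 + 4.76e-05) = 0.0291, so δp = 0.136.
Q = p + u − z: δQ = √(δp² + δu² + δz²) = √(0.0185 + 0.00640 + 0.00314) = 0.167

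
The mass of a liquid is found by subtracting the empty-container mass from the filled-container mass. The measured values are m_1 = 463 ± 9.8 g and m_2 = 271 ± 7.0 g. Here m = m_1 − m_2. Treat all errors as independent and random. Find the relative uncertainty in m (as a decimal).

Each term contributes (cᵢ δxᵢ)² to (δm)²:
  (δm_1)² = 96.0;  (δm_2)² = 49.0
δm = √(145) = 12.0 g
m = 192 g, so δm/m = 12.0/192 = 0.0627.

0.0627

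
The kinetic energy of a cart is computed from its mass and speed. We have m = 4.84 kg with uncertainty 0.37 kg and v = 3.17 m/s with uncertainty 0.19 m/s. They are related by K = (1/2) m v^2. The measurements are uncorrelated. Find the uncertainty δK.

3.46 J

Since K is a product/quotient, work with relative uncertainties:
  (1·δm/m)² = (1×0.0764)² = 0.00584;  (2·δv/v)² = (2×0.0599)² = 0.0144
δK/K = √(0.0202) = 0.142
K = 24.3 J, so δK = 0.142 × 24.3 = 3.46 J.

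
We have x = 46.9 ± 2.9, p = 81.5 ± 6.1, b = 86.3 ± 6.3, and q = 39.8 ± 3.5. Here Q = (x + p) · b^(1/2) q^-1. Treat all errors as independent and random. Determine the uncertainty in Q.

Let u = x + p = 128. δu = √(δx² + δp²) = √(8.41 + 37.2) = 6.75, so δu/u = 0.0526.
Q is then a monomial in u, b, q:
δQ/Q = √((δu/u)² + (½·δb/b)² + (-1·δq/q)²) = √(0.00277 + 0.00133 + 0.00773) = 0.109
Q = 30.0, so δQ = 0.109 × 30.0 = 3.26.

3.26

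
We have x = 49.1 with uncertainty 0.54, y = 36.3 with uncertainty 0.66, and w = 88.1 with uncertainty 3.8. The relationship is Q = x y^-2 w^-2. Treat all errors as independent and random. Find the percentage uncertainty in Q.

Since Q is a product/quotient, work with relative uncertainties:
  (1·δx/x)² = (1×0.0110)² = 0.000121;  (-2·δy/y)² = (-2×0.0182)² = 0.00132;  (-2·δw/w)² = (-2×0.0431)² = 0.00744
δQ/Q = √(0.00889) = 0.0943

9.43%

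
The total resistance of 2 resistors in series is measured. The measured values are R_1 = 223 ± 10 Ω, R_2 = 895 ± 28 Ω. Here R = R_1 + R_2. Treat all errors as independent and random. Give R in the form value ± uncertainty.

R is a linear combination, so absolute uncertainties add in quadrature:
  (δR_1)² = 100;  (δR_2)² = 784
δR = √(884) = 29.7 Ω
R = 1120 Ω.

1120 ± 29.7 Ω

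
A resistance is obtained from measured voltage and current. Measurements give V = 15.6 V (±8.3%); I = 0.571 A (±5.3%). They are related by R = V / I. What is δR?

For a monomial R ∝ V, I^-1, fractional errors add in quadrature:
  (1·δV/V)² = (1×0.0830)² = 0.00689;  (-1·δI/I)² = (-1×0.0530)² = 0.00281
δR/R = √(0.00970) = 0.0985
R = 27.3 Ω, so δR = 0.0985 × 27.3 = 2.69 Ω.

2.69 Ω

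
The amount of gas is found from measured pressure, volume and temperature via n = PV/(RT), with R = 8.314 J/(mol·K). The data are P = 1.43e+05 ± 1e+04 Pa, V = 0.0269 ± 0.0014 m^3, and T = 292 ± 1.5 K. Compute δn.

Products/powers → add relative errors in quadrature, weighted by exponent:
  (1·δP/P)² = (1×0.0699)² = 0.00489;  (1·δV/V)² = (1×0.0520)² = 0.00271;  (-1·δT/T)² = (-1×0.00514)² = 2.64e-05
δn/n = √(0.00763) = 0.0873
n = 1.58 mol, so δn = 0.0873 × 1.58 = 0.138 mol.

0.138 mol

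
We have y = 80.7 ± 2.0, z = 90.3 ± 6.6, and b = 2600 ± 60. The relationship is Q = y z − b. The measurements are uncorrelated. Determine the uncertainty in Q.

566

Let p = y·z = 7290. δp/p = √((1·δy/y)² + (1·δz/z)²) = √(0.000614 + 0.00534) = 0.0772, so δp = 562.
Q = p − b: δQ = √(δp² + δb²) = √(3.16e+05 + 3600) = 566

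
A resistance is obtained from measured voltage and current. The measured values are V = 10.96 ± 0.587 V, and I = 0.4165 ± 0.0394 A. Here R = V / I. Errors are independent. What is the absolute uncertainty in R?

2.86 Ω

R is a product of powers, so relative uncertainties combine in quadrature:
  (1·δV/V)² = (1×0.0536)² = 0.00287;  (-1·δI/I)² = (-1×0.0946)² = 0.00895
δR/R = √(0.0118) = 0.109
R = 26.31 Ω, so δR = 0.109 × 26.31 = 2.86 Ω.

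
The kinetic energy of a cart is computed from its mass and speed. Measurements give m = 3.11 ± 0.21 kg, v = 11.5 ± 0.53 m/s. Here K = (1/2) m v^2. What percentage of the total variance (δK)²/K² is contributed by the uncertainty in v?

65.1%

(δK/K)² = (1·δm/m)² + (2·δv/v)²
  m term: (1×0.0675)² = 0.00456
  v term: (2×0.0461)² = 0.00850
Total = 0.0131. Share from v = 0.00850/0.0131 = 0.651.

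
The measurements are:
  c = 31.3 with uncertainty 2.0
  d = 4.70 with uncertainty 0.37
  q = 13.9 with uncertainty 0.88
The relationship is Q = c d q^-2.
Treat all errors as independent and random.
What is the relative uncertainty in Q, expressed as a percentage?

Since Q is a product/quotient, work with relative uncertainties:
  (1·δc/c)² = (1×0.0639)² = 0.00408;  (1·δd/d)² = (1×0.0787)² = 0.00620;  (-2·δq/q)² = (-2×0.0633)² = 0.0160
δQ/Q = √(0.0263) = 0.162

16.2%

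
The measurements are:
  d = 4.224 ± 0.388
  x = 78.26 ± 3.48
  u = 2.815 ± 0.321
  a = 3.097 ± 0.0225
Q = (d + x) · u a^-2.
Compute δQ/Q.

Let w = d + x = 82.48. δw = √(δd² + δx²) = √(0.151 + 12.1) = 3.50, so δw/w = 0.0425.
Q is then a monomial in w, u, a:
δQ/Q = √((δw/w)² + (1·δu/u)² + (-2·δa/a)²) = √(0.00180 + 0.0130 + 0.000211) = 0.123

0.123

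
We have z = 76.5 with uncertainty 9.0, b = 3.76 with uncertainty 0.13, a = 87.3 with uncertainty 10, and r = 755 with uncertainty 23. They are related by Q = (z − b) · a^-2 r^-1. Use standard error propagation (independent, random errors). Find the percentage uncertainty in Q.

26.2%

Let u = z − b = 72.7. δu = √(δz² + δb²) = √(81.0 + 0.0169) = 9.00, so δu/u = 0.124.
Q is then a monomial in u, a, r:
δQ/Q = √((δu/u)² + (-2·δa/a)² + (-1·δr/r)²) = √(0.0153 + 0.0525 + 0.000928) = 0.262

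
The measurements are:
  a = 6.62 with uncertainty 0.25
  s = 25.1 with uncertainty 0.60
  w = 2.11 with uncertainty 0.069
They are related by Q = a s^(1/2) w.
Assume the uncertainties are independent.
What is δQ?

Relative error in a monomial: (δQ/Q)² = Σ (nᵢ · δxᵢ/xᵢ)².
  (1·δa/a)² = (1×0.0378)² = 0.00143;  (½·δs/s)² = (0.5×0.0239)² = 0.000143;  (1·δw/w)² = (1×0.0327)² = 0.00107
δQ/Q = √(0.00264) = 0.0514
Q = 70.0, so δQ = 0.0514 × 70.0 = 3.59.

3.59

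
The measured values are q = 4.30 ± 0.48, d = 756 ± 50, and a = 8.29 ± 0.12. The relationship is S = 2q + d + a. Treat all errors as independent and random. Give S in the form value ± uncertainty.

773 ± 50.0

S is a linear combination, so absolute uncertainties add in quadrature:
  (2·δq)² = 0.922;  (δd)² = 2500;  (δa)² = 0.0144
δS = √(2500) = 50.0
S = 773.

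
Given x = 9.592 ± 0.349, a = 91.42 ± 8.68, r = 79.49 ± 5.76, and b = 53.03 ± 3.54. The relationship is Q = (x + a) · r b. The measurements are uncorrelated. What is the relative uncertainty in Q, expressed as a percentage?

13.1%

Let u = x + a = 101.0. δu = √(δx² + δa²) = √(0.122 + 75.3) = 8.69, so δu/u = 0.0860.
Q is then a monomial in u, r, b:
δQ/Q = √((δu/u)² + (1·δr/r)² + (1·δb/b)²) = √(0.00740 + 0.00525 + 0.00446) = 0.131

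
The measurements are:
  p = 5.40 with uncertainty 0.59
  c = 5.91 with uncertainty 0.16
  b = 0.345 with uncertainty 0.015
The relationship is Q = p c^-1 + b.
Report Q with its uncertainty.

Let w = p·c^-1 = 0.914. δw/w = √((1·δp/p)² + (-1·δc/c)²) = √(0.0119 + 0.000733) = 0.113, so δw = 0.103.
Q = w + b: δQ = √(δw² + δb²) = √(0.0106 + 0.000225) = 0.104
Q = 1.26.

1.26 ± 0.104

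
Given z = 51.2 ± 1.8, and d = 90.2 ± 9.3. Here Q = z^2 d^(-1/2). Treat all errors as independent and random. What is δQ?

Each factor contributes (exponent × relative error)² to (δQ/Q)²:
  (2·δz/z)² = (2×0.0352)² = 0.00494;  (−½·δd/d)² = (-0.5×0.103)² = 0.00266
δQ/Q = √(0.00760) = 0.0872
Q = 276, so δQ = 0.0872 × 276 = 24.1.

24.1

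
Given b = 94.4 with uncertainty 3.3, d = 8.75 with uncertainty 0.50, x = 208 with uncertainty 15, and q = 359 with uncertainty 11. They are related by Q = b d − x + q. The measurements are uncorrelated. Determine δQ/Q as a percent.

5.97%

Let p = b·d = 826. δp/p = √((1·δb/b)² + (1·δd/d)²) = √(0.00122 + 0.00327) = 0.0670, so δp = 55.3.
Q = p − x + q: δQ = √(δp² + δx² + δq²) = √(3060 + 225 + 121) = 58.4
Q = 977, so δQ/Q = 58.4/977 = 0.0597.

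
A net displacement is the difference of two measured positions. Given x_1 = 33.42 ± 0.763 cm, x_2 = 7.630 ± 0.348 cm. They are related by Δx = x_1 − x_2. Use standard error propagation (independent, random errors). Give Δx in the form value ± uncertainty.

25.79 ± 0.839 cm

For a sum/difference, combine absolute errors in quadrature:
  (δx_1)² = 0.582;  (δx_2)² = 0.121
δΔx = √(0.703) = 0.839 cm
Δx = 25.79 cm.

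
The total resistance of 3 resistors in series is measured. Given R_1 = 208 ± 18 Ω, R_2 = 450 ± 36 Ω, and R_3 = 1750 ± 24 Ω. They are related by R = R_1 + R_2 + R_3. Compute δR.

Each term contributes (cᵢ δxᵢ)² to (δR)²:
  (δR_1)² = 324;  (δR_2)² = 1300;  (δR_3)² = 576
δR = √(2200) = 46.9 Ω

46.9 Ω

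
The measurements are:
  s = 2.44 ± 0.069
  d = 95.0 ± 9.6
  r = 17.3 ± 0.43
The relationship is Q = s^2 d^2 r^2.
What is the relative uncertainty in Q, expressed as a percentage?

Since Q is a product/quotient, work with relative uncertainties:
  (2·δs/s)² = (2×0.0283)² = 0.00320;  (2·δd/d)² = (2×0.101)² = 0.0408;  (2·δr/r)² = (2×0.0249)² = 0.00247
δQ/Q = √(0.0465) = 0.216

21.6%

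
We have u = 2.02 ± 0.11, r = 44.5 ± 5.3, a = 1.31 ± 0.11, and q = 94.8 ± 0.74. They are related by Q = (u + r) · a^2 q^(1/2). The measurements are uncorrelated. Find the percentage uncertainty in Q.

Let w = u + r = 46.5. δw = √(δu² + δr²) = √(0.0121 + 28.1) = 5.30, so δw/w = 0.114.
Q is then a monomial in w, a, q:
δQ/Q = √((δw/w)² + (2·δa/a)² + (½·δq/q)²) = √(0.0130 + 0.0282 + 1.52e-05) = 0.203

20.3%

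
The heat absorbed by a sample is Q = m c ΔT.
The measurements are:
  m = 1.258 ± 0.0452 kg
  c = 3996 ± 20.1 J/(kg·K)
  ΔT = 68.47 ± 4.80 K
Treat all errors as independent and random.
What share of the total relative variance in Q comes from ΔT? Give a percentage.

(δQ/Q)² = (1·δm/m)² + (1·δc/c)² + (1·δΔT/ΔT)²
  m term: (1×0.0359)² = 0.00129
  c term: (1×0.00503)² = 2.53e-05
  ΔT term: (1×0.0701)² = 0.00491
Total = 0.00623. Share from ΔT = 0.00491/0.00623 = 0.789.

78.9%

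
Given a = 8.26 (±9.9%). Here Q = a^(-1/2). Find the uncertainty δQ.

Q ∝ a^(-1/2), so δQ/Q = |−½| · δa/a = 0.5 × 0.0990 = 0.0495.
Q = 0.348, so δQ = 0.0495 × 0.348 = 0.0172.

0.0172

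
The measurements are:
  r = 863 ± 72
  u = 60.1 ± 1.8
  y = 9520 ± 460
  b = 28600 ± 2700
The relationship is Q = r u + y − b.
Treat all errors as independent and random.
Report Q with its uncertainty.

32800 ± 5350

Let p = r·u = 51900. δp/p = √((1·δr/r)² + (1·δu/u)²) = √(0.00696 + 0.000897) = 0.0886, so δp = 4600.
Q = p + y − b: δQ = √(δp² + δy² + δb²) = √(2.11e+07 + 2.12e+05 + 7.29e+06) = 5350
Q = 32800.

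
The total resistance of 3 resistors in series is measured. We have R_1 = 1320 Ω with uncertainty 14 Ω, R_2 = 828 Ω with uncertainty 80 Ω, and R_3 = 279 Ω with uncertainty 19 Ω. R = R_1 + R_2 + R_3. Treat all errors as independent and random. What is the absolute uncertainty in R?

R is a linear combination, so absolute uncertainties add in quadrature:
  (δR_1)² = 196;  (δR_2)² = 6400;  (δR_3)² = 361
δR = √(6960) = 83.4 Ω

83.4 Ω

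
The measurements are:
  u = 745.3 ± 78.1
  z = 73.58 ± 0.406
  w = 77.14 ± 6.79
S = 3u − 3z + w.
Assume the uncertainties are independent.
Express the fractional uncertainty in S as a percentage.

11.2%

Each term contributes (cᵢ δxᵢ)² to (δS)²:
  (3·δu)² = 54900;  (3·δz)² = 1.48;  (δw)² = 46.1
δS = √(54900) = 234
S = 2092, so δS/S = 234/2092 = 0.112.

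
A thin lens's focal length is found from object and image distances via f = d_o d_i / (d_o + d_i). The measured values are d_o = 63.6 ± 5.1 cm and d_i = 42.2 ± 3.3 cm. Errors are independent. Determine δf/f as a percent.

∂f/∂d_o = (d_i/(d_o+d_i))² = 0.159;  ∂f/∂d_i = (d_o/(d_o+d_i))² = 0.361
δf = √((∂f/∂d_o · δd_o)² + (∂f/∂d_i · δd_i)²) = √(0.658 + 1.42) = 1.44 cm
f = 25.4 cm, so δf/f = 1.44/25.4 = 0.0569.

5.69%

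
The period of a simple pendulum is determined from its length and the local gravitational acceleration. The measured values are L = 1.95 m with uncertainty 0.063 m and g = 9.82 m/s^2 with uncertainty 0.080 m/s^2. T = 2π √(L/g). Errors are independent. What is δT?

0.0466 s

Each factor contributes (exponent × relative error)² to (δT/T)²:
  (½·δL/L)² = (0.5×0.0323)² = 0.000261;  (−½·δg/g)² = (-0.5×0.00815)² = 1.66e-05
δT/T = √(0.000278) = 0.0167
T = 2.80 s, so δT = 0.0167 × 2.80 = 0.0466 s.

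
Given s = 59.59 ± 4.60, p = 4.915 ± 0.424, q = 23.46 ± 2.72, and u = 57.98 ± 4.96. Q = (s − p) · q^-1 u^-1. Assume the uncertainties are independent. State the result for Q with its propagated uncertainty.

0.04020 ± 0.00671

Let w = s − p = 54.68. δw = √(δs² + δp²) = √(21.2 + 0.180) = 4.62, so δw/w = 0.0845.
Q is then a monomial in w, q, u:
δQ/Q = √((δw/w)² + (-1·δq/q)² + (-1·δu/u)²) = √(0.00714 + 0.0134 + 0.00732) = 0.167
Q = 0.04020, so δQ = 0.167 × 0.04020 = 0.00671.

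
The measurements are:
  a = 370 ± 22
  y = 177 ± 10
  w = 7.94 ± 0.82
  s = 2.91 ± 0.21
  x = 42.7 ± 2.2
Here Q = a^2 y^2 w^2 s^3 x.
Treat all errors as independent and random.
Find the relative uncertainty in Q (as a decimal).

Each factor contributes (exponent × relative error)² to (δQ/Q)²:
  (2·δa/a)² = (2×0.0595)² = 0.0141;  (2·δy/y)² = (2×0.0565)² = 0.0128;  (2·δw/w)² = (2×0.103)² = 0.0427;  (3·δs/s)² = (3×0.0722)² = 0.0469;  (1·δx/x)² = (1×0.0515)² = 0.00265
δQ/Q = √(0.119) = 0.345

0.345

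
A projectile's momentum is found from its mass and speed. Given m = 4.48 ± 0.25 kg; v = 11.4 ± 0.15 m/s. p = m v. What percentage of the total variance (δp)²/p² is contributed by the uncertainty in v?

(δp/p)² = (1·δm/m)² + (1·δv/v)²
  m term: (1×0.0558)² = 0.00311
  v term: (1×0.0132)² = 0.000173
Total = 0.00329. Share from v = 0.000173/0.00329 = 0.0527.

5.27%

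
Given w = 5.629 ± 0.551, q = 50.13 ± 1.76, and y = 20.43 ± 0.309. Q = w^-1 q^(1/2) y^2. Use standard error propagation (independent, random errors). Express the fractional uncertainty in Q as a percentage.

For a monomial Q ∝ w^-1, q^(1/2), y^2, fractional errors add in quadrature:
  (-1·δw/w)² = (-1×0.0979)² = 0.00958;  (½·δq/q)² = (0.5×0.0351)² = 0.000308;  (2·δy/y)² = (2×0.0151)² = 0.000915
δQ/Q = √(0.0108) = 0.104

10.4%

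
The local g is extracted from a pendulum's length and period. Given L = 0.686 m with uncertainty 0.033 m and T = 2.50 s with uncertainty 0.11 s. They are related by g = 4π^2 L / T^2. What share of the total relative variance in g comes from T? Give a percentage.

(δg/g)² = (1·δL/L)² + (-2·δT/T)²
  L term: (1×0.0481)² = 0.00231
  T term: (-2×0.0440)² = 0.00774
Total = 0.0101. Share from T = 0.00774/0.0101 = 0.770.

77.0%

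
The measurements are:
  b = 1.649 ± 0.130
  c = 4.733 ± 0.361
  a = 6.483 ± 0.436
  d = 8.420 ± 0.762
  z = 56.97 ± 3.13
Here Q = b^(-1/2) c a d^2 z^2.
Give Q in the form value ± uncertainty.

(5.498 ± 1.31) × 10^6

For a monomial Q ∝ b^(-1/2), c, a, d^2, z^2, fractional errors add in quadrature:
  (−½·δb/b)² = (-0.5×0.0788)² = 0.00155;  (1·δc/c)² = (1×0.0763)² = 0.00582;  (1·δa/a)² = (1×0.0673)² = 0.00452;  (2·δd/d)² = (2×0.0905)² = 0.0328;  (2·δz/z)² = (2×0.0549)² = 0.0121
δQ/Q = √(0.0567) = 0.238
Q = 5.498e+06, so δQ = 0.238 × 5.498e+06 = 1.31e+06.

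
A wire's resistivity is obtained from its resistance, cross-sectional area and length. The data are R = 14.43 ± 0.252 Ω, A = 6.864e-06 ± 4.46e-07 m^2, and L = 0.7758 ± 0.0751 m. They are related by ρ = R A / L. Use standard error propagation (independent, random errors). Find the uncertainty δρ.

Since ρ is a product/quotient, work with relative uncertainties:
  (1·δR/R)² = (1×0.0175)² = 0.000305;  (1·δA/A)² = (1×0.0650)² = 0.00422;  (-1·δL/L)² = (-1×0.0968)² = 0.00937
δρ/ρ = √(0.0139) = 0.118
ρ = 0.0001277 Ω·m, so δρ = 0.118 × 0.0001277 = 1.51e-05 Ω·m.

1.51e-05 Ω·m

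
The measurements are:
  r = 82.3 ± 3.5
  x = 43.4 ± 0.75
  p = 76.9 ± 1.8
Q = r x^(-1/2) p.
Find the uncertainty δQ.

47.4

Each factor contributes (exponent × relative error)² to (δQ/Q)²:
  (1·δr/r)² = (1×0.0425)² = 0.00181;  (−½·δx/x)² = (-0.5×0.0173)² = 7.47e-05;  (1·δp/p)² = (1×0.0234)² = 0.000548
δQ/Q = √(0.00243) = 0.0493
Q = 961, so δQ = 0.0493 × 961 = 47.4.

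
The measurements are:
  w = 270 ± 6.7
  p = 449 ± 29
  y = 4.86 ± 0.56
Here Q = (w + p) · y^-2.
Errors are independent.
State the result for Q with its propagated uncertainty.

Let u = w + p = 719. δu = √(δw² + δp²) = √(44.9 + 841) = 29.8, so δu/u = 0.0414.
Q is then a monomial in u, y:
δQ/Q = √((δu/u)² + (-2·δy/y)²) = √(0.00171 + 0.0531) = 0.234
Q = 30.4, so δQ = 0.234 × 30.4 = 7.13.

30.4 ± 7.13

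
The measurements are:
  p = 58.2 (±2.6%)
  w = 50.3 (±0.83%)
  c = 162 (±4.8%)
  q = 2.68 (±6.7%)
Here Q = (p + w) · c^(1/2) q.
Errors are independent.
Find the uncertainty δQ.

Let u = p + w = 108. δu = √(δp² + δw²) = √(2.29 + 0.174) = 1.57, so δu/u = 0.0145.
Q is then a monomial in u, c, q:
δQ/Q = √((δu/u)² + (½·δc/c)² + (1·δq/q)²) = √(0.000209 + 0.000576 + 0.00449) = 0.0726
Q = 3700, so δQ = 0.0726 × 3700 = 269.

269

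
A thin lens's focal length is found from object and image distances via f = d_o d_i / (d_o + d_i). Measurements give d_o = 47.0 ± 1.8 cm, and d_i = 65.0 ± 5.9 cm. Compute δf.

1.20 cm

∂f/∂d_o = (d_i/(d_o+d_i))² = 0.337;  ∂f/∂d_i = (d_o/(d_o+d_i))² = 0.176
δf = √((∂f/∂d_o · δd_o)² + (∂f/∂d_i · δd_i)²) = √(0.368 + 1.08) = 1.20 cm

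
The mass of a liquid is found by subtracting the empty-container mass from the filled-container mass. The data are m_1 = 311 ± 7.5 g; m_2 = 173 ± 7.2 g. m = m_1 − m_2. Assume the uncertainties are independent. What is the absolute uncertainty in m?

10.4 g

Each term contributes (cᵢ δxᵢ)² to (δm)²:
  (δm_1)² = 56.2;  (δm_2)² = 51.8
δm = √(108) = 10.4 g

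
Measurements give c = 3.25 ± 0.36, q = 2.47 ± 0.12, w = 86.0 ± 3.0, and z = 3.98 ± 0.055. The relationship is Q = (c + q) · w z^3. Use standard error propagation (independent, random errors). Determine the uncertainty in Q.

Let u = c + q = 5.72. δu = √(δc² + δq²) = √(0.130 + 0.0144) = 0.379, so δu/u = 0.0663.
Q is then a monomial in u, w, z:
δQ/Q = √((δu/u)² + (1·δw/w)² + (3·δz/z)²) = √(0.00440 + 0.00122 + 0.00172) = 0.0857
Q = 31000, so δQ = 0.0857 × 31000 = 2660.

2660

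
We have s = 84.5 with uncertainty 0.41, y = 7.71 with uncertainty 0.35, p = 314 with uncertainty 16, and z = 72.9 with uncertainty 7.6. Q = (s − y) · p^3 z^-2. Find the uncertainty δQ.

1.16e+05

Let u = s − y = 76.8. δu = √(δs² + δy²) = √(0.168 + 0.122) = 0.539, so δu/u = 0.00702.
Q is then a monomial in u, p, z:
δQ/Q = √((δu/u)² + (3·δp/p)² + (-2·δz/z)²) = √(4.93e-05 + 0.0234 + 0.0435) = 0.259
Q = 4.47e+05, so δQ = 0.259 × 4.47e+05 = 1.16e+05.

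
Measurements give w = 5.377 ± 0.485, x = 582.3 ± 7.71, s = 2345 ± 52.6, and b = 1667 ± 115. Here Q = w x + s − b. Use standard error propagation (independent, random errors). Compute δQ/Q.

Let p = w·x = 3131. δp/p = √((1·δw/w)² + (1·δx/x)²) = √(0.00814 + 0.000175) = 0.0912, so δp = 285.
Q = p + s − b: δQ = √(δp² + δs² + δb²) = √(81500 + 2770 + 13200) = 312
Q = 3809, so δQ/Q = 312/3809 = 0.0820.

0.0820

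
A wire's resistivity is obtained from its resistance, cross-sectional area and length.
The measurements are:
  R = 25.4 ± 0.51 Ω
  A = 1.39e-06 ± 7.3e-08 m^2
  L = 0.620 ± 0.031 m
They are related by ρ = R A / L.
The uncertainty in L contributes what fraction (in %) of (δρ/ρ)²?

44.2%

(δρ/ρ)² = (1·δR/R)² + (1·δA/A)² + (-1·δL/L)²
  R term: (1×0.0201)² = 0.000403
  A term: (1×0.0525)² = 0.00276
  L term: (-1×0.0500)² = 0.00250
Total = 0.00566. Share from L = 0.00250/0.00566 = 0.442.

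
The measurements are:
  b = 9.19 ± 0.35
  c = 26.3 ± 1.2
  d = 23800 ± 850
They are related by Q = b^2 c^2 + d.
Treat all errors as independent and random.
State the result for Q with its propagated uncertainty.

82200 ± 7000

Let p = b^2·c^2 = 58400. δp/p = √((2·δb/b)² + (2·δc/c)²) = √(0.00580 + 0.00833) = 0.119, so δp = 6940.
Q = p + d: δQ = √(δp² + δd²) = √(4.82e+07 + 7.22e+05) = 7000
Q = 82200.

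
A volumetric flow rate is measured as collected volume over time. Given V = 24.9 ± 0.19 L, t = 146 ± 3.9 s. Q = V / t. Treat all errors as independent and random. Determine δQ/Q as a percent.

Relative error in a monomial: (δQ/Q)² = Σ (nᵢ · δxᵢ/xᵢ)².
  (1·δV/V)² = (1×0.00763)² = 5.82e-05;  (-1·δt/t)² = (-1×0.0267)² = 0.000714
δQ/Q = √(0.000772) = 0.0278

2.78%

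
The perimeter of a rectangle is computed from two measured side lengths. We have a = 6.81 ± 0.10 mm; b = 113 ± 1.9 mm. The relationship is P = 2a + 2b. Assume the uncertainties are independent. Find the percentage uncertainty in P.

1.59%

Each term contributes (cᵢ δxᵢ)² to (δP)²:
  (2·δa)² = 0.0400;  (2·δb)² = 14.4
δP = √(14.5) = 3.81 mm
P = 240 mm, so δP/P = 3.81/240 = 0.0159.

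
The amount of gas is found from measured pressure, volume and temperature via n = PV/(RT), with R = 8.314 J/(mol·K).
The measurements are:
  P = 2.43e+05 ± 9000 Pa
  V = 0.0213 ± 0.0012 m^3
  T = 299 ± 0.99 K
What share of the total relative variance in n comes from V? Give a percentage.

69.7%

(δn/n)² = (1·δP/P)² + (1·δV/V)² + (-1·δT/T)²
  P term: (1×0.0370)² = 0.00137
  V term: (1×0.0563)² = 0.00317
  T term: (-1×0.00331)² = 1.1e-05
Total = 0.00456. Share from V = 0.00317/0.00456 = 0.697.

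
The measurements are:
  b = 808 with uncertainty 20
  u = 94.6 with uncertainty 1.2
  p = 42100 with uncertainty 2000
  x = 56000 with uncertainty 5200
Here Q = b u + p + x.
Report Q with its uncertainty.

(1.75 ± 0.0596) × 10^5

Let w = b·u = 76400. δw/w = √((1·δb/b)² + (1·δu/u)²) = √(0.000613 + 0.000161) = 0.0278, so δw = 2130.
Q = w + p + x: δQ = √(δw² + δp² + δx²) = √(4.52e+06 + 4e+06 + 2.7e+07) = 5960
Q = 1.75e+05.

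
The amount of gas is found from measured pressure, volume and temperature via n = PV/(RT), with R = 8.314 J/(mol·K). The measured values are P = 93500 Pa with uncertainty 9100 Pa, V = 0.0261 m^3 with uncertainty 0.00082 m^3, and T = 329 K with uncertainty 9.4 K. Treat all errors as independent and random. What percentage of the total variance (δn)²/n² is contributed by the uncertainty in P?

84.0%

(δn/n)² = (1·δP/P)² + (1·δV/V)² + (-1·δT/T)²
  P term: (1×0.0973)² = 0.00947
  V term: (1×0.0314)² = 0.000987
  T term: (-1×0.0286)² = 0.000816
Total = 0.0113. Share from P = 0.00947/0.0113 = 0.840.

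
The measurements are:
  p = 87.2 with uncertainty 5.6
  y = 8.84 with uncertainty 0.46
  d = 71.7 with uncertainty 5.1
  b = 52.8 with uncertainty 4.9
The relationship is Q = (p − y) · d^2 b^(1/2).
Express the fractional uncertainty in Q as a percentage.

Let u = p − y = 78.4. δu = √(δp² + δy²) = √(31.4 + 0.212) = 5.62, so δu/u = 0.0717.
Q is then a monomial in u, d, b:
δQ/Q = √((δu/u)² + (2·δd/d)² + (½·δb/b)²) = √(0.00514 + 0.0202 + 0.00215) = 0.166

16.6%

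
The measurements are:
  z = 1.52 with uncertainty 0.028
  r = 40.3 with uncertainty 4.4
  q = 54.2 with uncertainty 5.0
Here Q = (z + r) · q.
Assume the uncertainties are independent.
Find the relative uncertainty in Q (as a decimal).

Let u = z + r = 41.8. δu = √(δz² + δr²) = √(0.000784 + 19.4) = 4.40, so δu/u = 0.105.
Q is then a monomial in u, q:
δQ/Q = √((δu/u)² + (1·δq/q)²) = √(0.0111 + 0.00851) = 0.140

0.140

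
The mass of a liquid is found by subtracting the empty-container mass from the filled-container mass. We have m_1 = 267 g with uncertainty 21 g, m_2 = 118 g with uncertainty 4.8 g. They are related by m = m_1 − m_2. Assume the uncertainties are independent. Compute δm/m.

0.145

m is a linear combination, so absolute uncertainties add in quadrature:
  (δm_1)² = 441;  (δm_2)² = 23.0
δm = √(464) = 21.5 g
m = 149 g, so δm/m = 21.5/149 = 0.145.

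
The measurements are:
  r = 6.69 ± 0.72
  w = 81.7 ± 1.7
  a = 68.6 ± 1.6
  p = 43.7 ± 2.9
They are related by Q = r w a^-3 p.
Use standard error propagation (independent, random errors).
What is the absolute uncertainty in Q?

0.0108

Relative error in a monomial: (δQ/Q)² = Σ (nᵢ · δxᵢ/xᵢ)².
  (1·δr/r)² = (1×0.108)² = 0.0116;  (1·δw/w)² = (1×0.0208)² = 0.000433;  (-3·δa/a)² = (-3×0.0233)² = 0.00490;  (1·δp/p)² = (1×0.0664)² = 0.00440
δQ/Q = √(0.0213) = 0.146
Q = 0.0740, so δQ = 0.146 × 0.0740 = 0.0108.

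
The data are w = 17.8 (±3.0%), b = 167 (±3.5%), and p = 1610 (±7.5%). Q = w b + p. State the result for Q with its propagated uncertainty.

4580 ± 183

Let h = w·b = 2970. δh/h = √((1·δw/w)² + (1·δb/b)²) = √(0.000900 + 0.00123) = 0.0461, so δh = 137.
Q = h + p: δQ = √(δh² + δp²) = √(18800 + 14600) = 183
Q = 4580.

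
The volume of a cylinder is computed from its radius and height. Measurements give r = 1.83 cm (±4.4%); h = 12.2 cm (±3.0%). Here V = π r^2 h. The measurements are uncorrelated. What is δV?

Relative error in a monomial: (δV/V)² = Σ (nᵢ · δxᵢ/xᵢ)².
  (2·δr/r)² = (2×0.0440)² = 0.00774;  (1·δh/h)² = (1×0.0300)² = 0.000900
δV/V = √(0.00864) = 0.0930
V = 128 cm^3, so δV = 0.0930 × 128 = 11.9 cm^3.

11.9 cm^3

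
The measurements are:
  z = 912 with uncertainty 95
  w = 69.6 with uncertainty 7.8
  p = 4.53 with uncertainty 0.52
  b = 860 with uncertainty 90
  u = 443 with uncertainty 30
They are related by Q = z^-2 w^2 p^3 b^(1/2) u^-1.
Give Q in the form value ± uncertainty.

0.0358 ± 0.0168

Relative error in a monomial: (δQ/Q)² = Σ (nᵢ · δxᵢ/xᵢ)².
  (-2·δz/z)² = (-2×0.104)² = 0.0434;  (2·δw/w)² = (2×0.112)² = 0.0502;  (3·δp/p)² = (3×0.115)² = 0.119;  (½·δb/b)² = (0.5×0.105)² = 0.00274;  (-1·δu/u)² = (-1×0.0677)² = 0.00459
δQ/Q = √(0.220) = 0.469
Q = 0.0358, so δQ = 0.469 × 0.0358 = 0.0168.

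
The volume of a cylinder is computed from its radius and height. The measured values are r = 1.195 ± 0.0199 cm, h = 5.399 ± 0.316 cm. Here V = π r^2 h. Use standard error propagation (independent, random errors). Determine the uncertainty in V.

Since V is a product/quotient, work with relative uncertainties:
  (2·δr/r)² = (2×0.0167)² = 0.00111;  (1·δh/h)² = (1×0.0585)² = 0.00343
δV/V = √(0.00453) = 0.0673
V = 24.22 cm^3, so δV = 0.0673 × 24.22 = 1.63 cm^3.

1.63 cm^3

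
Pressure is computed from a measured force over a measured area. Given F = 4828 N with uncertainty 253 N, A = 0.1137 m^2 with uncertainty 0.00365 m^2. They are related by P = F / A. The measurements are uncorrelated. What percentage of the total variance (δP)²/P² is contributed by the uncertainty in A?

(δP/P)² = (1·δF/F)² + (-1·δA/A)²
  F term: (1×0.0524)² = 0.00275
  A term: (-1×0.0321)² = 0.00103
Total = 0.00378. Share from A = 0.00103/0.00378 = 0.273.

27.3%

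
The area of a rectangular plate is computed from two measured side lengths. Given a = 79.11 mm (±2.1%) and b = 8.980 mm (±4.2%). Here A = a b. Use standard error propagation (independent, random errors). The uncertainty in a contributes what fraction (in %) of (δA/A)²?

(δA/A)² = (1·δa/a)² + (1·δb/b)²
  a term: (1×0.0210)² = 0.000441
  b term: (1×0.0420)² = 0.00176
Total = 0.00221. Share from a = 0.000441/0.00221 = 0.200.

20.0%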